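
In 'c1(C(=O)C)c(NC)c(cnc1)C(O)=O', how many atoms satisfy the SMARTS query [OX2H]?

The query [OX2H] means: aliphatic oxygen with two connections, one of which is H — an -OH oxygen.
Check the 14 heavy atoms by environment: 1× n (aromatic, H0, X2) → no; 2× c (aromatic, H1, X3) → no; 3× c (aromatic, H0, X3) → no; 2× C (H0, X3) → no; 2× O (H0, X1) → no; 2× C (H3, X4) → no; 1× N (H1, X3) → no; 1× O (H1, X2) → match.
That gives 1 matching atom.

1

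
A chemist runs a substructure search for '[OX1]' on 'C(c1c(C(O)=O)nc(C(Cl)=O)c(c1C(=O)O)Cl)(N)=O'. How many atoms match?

Check the 19 heavy atoms by environment: 1× n (aromatic, X2) → no; 5× c (aromatic, X3) → no; 4× C (X3) → no; 4× O (X1) → match; 2× O (X2) → no; 1× N (X3) → no; 2× Cl (X1) → no.
That gives 4 matching atoms.

4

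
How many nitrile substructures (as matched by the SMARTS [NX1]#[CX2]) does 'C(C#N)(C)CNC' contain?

1

[NX1]#[CX2] is the SMARTS for a nitrile: a nitrogen triple-bonded to a two-connected carbon.
Exactly one fragment in the molecule meets all constraints, giving 1 match.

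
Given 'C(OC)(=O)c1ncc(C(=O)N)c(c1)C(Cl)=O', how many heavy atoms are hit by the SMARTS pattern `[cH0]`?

3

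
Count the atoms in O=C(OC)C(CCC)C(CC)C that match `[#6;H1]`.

The query [#6;H1] means: any carbon bearing exactly one hydrogen.
Check the 12 heavy atoms by environment: 4× C (H3) → no; 2× C (H1) → match; 3× C (H2) → no; 1× C (H0) → no; 2× O (H0) → no.
That gives 2 matching atoms.

2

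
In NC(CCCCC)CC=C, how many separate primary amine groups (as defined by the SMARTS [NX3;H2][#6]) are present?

[NX3;H2][#6] is the SMARTS for a primary amine: a trivalent nitrogen with two H attached to carbon.
Exactly one fragment in the molecule meets all constraints, giving 1 match.

1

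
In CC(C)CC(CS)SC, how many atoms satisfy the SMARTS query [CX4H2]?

2

Check the 9 heavy atoms by environment: 2× C (H2, X4) → match; 2× C (H1, X4) → no; 3× C (H3, X4) → no; 1× S (H0, X2) → no; 1× S (H1, X2) → no.
That gives 2 matching atoms.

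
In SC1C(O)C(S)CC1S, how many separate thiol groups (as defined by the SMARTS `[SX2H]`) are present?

3

[SX2H] is the SMARTS for a thiol: an aliphatic sulfur with two connections, one being H.
The molecule carries 3 separate instances of a thiol (-SH) meeting every constraint; each maps to a distinct set of atoms, giving 3 matches.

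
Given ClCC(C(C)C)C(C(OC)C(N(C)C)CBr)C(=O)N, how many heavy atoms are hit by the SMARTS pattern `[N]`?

2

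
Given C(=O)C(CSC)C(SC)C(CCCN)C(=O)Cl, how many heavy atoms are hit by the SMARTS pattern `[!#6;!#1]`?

Check the 17 heavy atoms by environment: 11× C → no; 2× S → match; 2× O → match; 1× Cl → match; 1× N → match.
Summing the matching environments: 2 + 2 + 1 + 1 = 6 matching atoms.

6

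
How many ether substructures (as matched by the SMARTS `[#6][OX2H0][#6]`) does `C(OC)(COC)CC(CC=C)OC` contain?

[#6][OX2H0][#6] is the SMARTS for an ether: an aliphatic oxygen bridging two carbons with no H on the oxygen.
The molecule carries 3 separate instances of a methoxy ether (-OCH3) meeting every constraint; each maps to a distinct set of atoms, giving 3 matches.

3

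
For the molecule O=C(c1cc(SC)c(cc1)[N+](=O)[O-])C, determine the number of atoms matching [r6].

Check the 14 heavy atoms by environment: 6× c (aromatic, in 6-ring) → match; 1× N (charge +1, acyclic) → no; 1× O (charge -1, acyclic) → no; 2× O (acyclic) → no; 1× S (acyclic) → no; 3× C (acyclic) → no.
That gives 6 matching atoms.

6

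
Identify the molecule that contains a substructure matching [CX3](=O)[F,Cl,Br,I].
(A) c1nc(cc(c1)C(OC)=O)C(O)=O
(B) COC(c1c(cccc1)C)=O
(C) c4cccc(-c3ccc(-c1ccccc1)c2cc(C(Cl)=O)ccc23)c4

C

[CX3](=O)[F,Cl,Br,I] describes a carbonyl carbon bonded to a halogen (an acyl halide).
(A) has a carboxylic acid group (-C(=O)OH) but the carbonyl is bonded to -OH, not to a halogen.
(B) has a methyl-ester group (-C(=O)OCH3) but the carbonyl is bonded to -O-C, not to a halogen.
(C) contains an acyl chloride (-C(=O)Cl), which satisfies every atom and bond constraint.
So the answer is (C).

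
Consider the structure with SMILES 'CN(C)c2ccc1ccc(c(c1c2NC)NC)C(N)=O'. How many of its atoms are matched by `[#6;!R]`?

5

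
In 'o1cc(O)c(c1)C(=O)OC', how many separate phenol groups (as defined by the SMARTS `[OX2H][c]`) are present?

[OX2H][c] is the SMARTS for a phenol: a hydroxyl oxygen attached to an aromatic carbon.
Exactly one fragment in the molecule meets all constraints, giving 1 match.

1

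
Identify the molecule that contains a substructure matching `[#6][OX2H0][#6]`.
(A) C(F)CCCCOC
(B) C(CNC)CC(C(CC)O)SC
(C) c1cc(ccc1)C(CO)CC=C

A

[#6][OX2H0][#6] describes an aliphatic oxygen bridging two carbons with no H on the oxygen (an ether).
(A) contains a methoxy ether (-OCH3), which satisfies every atom and bond constraint.
(B) has a hydroxyl group (-OH) but the oxygen has H1, not H0 bridging two carbons.
(C) has a hydroxyl group (-OH) but the oxygen has H1, not H0 bridging two carbons.
So the answer is (A).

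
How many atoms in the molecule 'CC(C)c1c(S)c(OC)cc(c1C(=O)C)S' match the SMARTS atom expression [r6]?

6

The query [r6] means: r6 matches atoms in a six-membered ring.
Check the 16 heavy atoms by environment: 6× c (aromatic, in 6-ring) → match; 6× C (acyclic) → no; 2× O (acyclic) → no; 2× S (acyclic) → no.
That gives 6 matching atoms.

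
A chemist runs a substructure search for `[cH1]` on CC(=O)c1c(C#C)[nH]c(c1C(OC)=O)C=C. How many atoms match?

0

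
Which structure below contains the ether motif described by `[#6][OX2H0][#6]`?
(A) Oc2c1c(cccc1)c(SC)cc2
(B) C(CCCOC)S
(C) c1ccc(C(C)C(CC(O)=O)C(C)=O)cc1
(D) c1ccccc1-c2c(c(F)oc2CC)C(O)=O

[#6][OX2H0][#6] describes an aliphatic oxygen bridging two carbons with no H on the oxygen (an ether).
(A) has a hydroxyl group (-OH) but the oxygen has H1, not H0 bridging two carbons.
(B) contains a methoxy ether (-OCH3), which satisfies every atom and bond constraint.
(C) has a carboxylic acid group (-C(=O)OH) but the -OH oxygen has H1; the =O is OX1, not OX2.
(D) has a carboxylic acid group (-C(=O)OH) but the -OH oxygen has H1; the =O is OX1, not OX2.
So the answer is (B).

B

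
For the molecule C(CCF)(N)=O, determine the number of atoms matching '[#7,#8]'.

2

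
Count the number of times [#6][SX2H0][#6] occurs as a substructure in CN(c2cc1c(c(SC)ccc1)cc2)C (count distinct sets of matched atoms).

1

[#6][SX2H0][#6] is the SMARTS for a thioether: an aliphatic sulfur bridging two carbons with no H on the sulfur.
Exactly one fragment in the molecule meets all constraints, giving 1 match.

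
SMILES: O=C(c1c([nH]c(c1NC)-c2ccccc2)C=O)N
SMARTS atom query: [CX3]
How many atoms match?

2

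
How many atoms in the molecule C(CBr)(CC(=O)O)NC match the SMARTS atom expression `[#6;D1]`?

1

Check the 9 heavy atoms by environment: 2× C (D2) → no; 2× C (D3) → no; 1× N (D2) → no; 1× C (D1) → match; 1× Br (D1) → no; 2× O (D1) → no.
That gives 1 matching atom.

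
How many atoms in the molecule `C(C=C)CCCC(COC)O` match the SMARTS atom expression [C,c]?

The query [C,c] means: comma = OR; matches aliphatic or aromatic carbon — same as #6.
Check the 11 heavy atoms by environment: 9× C → match; 2× O → no.
That gives 9 matching atoms.

9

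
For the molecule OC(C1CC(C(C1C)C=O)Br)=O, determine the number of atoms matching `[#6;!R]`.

3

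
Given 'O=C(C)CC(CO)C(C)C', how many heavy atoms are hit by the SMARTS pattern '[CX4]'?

7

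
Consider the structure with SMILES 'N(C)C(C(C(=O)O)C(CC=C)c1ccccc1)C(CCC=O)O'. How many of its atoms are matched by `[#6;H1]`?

Check the 23 heavy atoms by environment: 4× C (H2) → no; 6× C (H1) → match; 1× c (aromatic, H0) → no; 5× c (aromatic, H1) → match; 1× C (H0) → no; 2× O (H0) → no; 2× O (H1) → no; 1× N (H1) → no; 1× C (H3) → no.
Summing the matching environments: 6 + 5 = 11 matching atoms.

11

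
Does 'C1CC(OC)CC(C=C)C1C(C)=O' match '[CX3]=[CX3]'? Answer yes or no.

The pattern [CX3]=[CX3] describes a non-aromatic C=C double bond between two sp2 carbons — an alkene.
The molecule carries a vinyl group (-CH=CH2), whose atoms satisfy every constraint of the query, so the pattern matches.

Yes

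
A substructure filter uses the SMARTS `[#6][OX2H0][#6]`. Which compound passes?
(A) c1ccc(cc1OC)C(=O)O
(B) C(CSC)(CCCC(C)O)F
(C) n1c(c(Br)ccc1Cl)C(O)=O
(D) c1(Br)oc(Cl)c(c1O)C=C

[#6][OX2H0][#6] describes an aliphatic oxygen bridging two carbons with no H on the oxygen (an ether).
(A) contains a methoxy ether (-OCH3), which satisfies every atom and bond constraint.
(B) has a hydroxyl group (-OH) but the oxygen has H1, not H0 bridging two carbons.
(C) has a carboxylic acid group (-C(=O)OH) but the -OH oxygen has H1; the =O is OX1, not OX2.
(D) has a hydroxyl group (-OH) but the oxygen has H1, not H0 bridging two carbons.
So the answer is (A).

A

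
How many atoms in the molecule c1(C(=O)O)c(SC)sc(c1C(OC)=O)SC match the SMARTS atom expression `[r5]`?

5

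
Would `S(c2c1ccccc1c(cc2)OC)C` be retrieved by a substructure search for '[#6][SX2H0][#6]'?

The pattern [#6][SX2H0][#6] describes an aliphatic sulfur bridging two carbons with no H on the sulfur — a thioether.
The molecule carries a methylthio ether (-SCH3), whose atoms satisfy every constraint of the query, so the pattern matches.

Yes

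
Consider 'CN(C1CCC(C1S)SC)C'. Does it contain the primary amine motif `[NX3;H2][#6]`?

The pattern [NX3;H2][#6] describes a trivalent nitrogen with two H attached to carbon — a primary amine.
The closest candidate here is a dimethylamino group (-N(CH3)2), but the nitrogen has H0, not H2. No other fragment satisfies the full query, so there is no match.

No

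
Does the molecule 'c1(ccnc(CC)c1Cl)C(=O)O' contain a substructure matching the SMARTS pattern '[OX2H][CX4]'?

The pattern [OX2H][CX4] describes a hydroxyl oxygen bound to an sp3 (X4) carbon — an aliphatic alcohol.
The closest candidate here is a carboxylic acid group (-C(=O)OH), but the -OH is on a CX3 carbonyl carbon, not a CX4 carbon. No other fragment satisfies the full query, so there is no match.

No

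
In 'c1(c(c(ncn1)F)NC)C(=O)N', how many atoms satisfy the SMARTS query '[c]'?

The query [c] means: lowercase c matches aromatic carbon only.
Check the 12 heavy atoms by environment: 2× n (aromatic) → no; 4× c (aromatic) → match; 1× F → no; 2× N → no; 2× C → no; 1× O → no.
That gives 4 matching atoms.

4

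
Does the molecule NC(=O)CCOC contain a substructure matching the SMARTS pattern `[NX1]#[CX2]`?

No

The pattern [NX1]#[CX2] describes a nitrogen triple-bonded to a two-connected carbon — a nitrile.
The closest candidate here is a primary amide (-C(=O)NH2), but the nitrogen is NX3, not NX1. No other fragment satisfies the full query, so there is no match.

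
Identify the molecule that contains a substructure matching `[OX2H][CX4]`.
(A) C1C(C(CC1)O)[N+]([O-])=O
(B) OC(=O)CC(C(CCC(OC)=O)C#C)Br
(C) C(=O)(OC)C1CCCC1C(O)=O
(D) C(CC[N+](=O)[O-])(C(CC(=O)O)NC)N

A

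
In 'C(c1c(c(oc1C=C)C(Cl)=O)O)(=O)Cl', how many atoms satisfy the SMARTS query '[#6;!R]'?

The query [#6;!R] means: carbon not in any ring.
Check the 14 heavy atoms by environment: 1× o (aromatic, in 5-ring) → no; 4× c (aromatic, in 5-ring) → no; 3× O (acyclic) → no; 4× C (acyclic) → match; 2× Cl (acyclic) → no.
That gives 4 matching atoms.

4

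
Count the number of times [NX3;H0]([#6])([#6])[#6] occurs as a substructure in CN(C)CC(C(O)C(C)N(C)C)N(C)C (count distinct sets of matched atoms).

3

[NX3;H0]([#6])([#6])[#6] is the SMARTS for a tertiary amine: a trivalent nitrogen with no H, bonded to three carbons.
The molecule carries 3 separate instances of a dimethylamino group (-N(CH3)2) meeting every constraint; each maps to a distinct set of atoms, giving 3 matches.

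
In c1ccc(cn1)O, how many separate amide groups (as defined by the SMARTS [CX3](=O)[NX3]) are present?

0

[CX3](=O)[NX3] is the SMARTS for an amide: a carbonyl carbon bonded to a trivalent nitrogen.
No fragment in the molecule satisfies every constraint, giving 0 matches.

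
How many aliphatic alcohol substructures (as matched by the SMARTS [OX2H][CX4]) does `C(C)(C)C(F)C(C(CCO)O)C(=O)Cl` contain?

2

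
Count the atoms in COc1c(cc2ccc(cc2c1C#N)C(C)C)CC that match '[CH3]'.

4

The query [CH3] means: aliphatic carbon with exactly three hydrogens.
Check the 19 heavy atoms by environment: 6× c (aromatic, H0) → no; 4× c (aromatic, H1) → no; 1× C (H0) → no; 1× N (H0) → no; 1× C (H1) → no; 4× C (H3) → match; 1× C (H2) → no; 1× O (H0) → no.
That gives 4 matching atoms.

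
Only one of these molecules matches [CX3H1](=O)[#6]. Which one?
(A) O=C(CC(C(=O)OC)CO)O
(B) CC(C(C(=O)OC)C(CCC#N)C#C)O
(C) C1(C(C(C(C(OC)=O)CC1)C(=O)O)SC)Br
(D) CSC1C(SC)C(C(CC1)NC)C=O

D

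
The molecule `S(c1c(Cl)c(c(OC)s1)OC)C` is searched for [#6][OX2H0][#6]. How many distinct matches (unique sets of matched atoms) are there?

2

[#6][OX2H0][#6] is the SMARTS for an ether: an aliphatic oxygen bridging two carbons with no H on the oxygen.
The molecule carries 2 separate instances of a methoxy ether (-OCH3) meeting every constraint; each maps to a distinct set of atoms, giving 2 matches.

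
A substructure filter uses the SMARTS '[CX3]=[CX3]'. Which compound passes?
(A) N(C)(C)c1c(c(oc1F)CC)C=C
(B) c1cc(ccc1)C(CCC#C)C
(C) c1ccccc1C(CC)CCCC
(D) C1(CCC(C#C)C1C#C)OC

[CX3]=[CX3] describes a non-aromatic C=C double bond between two sp2 carbons (an alkene).
(A) contains a vinyl group (-CH=CH2), which satisfies every atom and bond constraint.
(B) has an ethynyl group (-C#CH) but the C-C bond is a triple bond, not a double bond.
(C) has an ethyl group (-CH2CH3) but its C-C bond is a single bond between CX4 carbons, not CX3=CX3.
(D) has an ethynyl group (-C#CH) but the C-C bond is a triple bond, not a double bond.
So the answer is (A).

A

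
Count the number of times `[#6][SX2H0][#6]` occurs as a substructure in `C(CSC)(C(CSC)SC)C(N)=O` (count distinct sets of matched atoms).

[#6][SX2H0][#6] is the SMARTS for a thioether: an aliphatic sulfur bridging two carbons with no H on the sulfur.
The molecule carries 3 separate instances of a methylthio ether (-SCH3) meeting every constraint; each maps to a distinct set of atoms, giving 3 matches.

3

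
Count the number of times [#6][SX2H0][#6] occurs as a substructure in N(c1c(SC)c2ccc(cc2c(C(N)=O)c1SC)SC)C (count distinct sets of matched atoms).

3

[#6][SX2H0][#6] is the SMARTS for a thioether: an aliphatic sulfur bridging two carbons with no H on the sulfur.
The molecule carries 3 separate instances of a methylthio ether (-SCH3) meeting every constraint; each maps to a distinct set of atoms, giving 3 matches.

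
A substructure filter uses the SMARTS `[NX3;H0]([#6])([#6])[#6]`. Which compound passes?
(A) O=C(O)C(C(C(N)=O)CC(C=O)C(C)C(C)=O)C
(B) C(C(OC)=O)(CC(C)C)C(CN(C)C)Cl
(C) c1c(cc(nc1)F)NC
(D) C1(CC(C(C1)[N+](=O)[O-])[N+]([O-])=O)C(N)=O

[NX3;H0]([#6])([#6])[#6] describes a trivalent nitrogen with no H, bonded to three carbons (a tertiary amine).
(A) has a primary amide (-C(=O)NH2) but the amide nitrogen has H2 and only one carbon neighbour.
(B) contains a dimethylamino group (-N(CH3)2), which satisfies every atom and bond constraint.
(C) has an N-methylamino group (-NHCH3) but the nitrogen still has one H (H1), not H0.
(D) has a primary amide (-C(=O)NH2) but the amide nitrogen has H2 and only one carbon neighbour.
So the answer is (B).

B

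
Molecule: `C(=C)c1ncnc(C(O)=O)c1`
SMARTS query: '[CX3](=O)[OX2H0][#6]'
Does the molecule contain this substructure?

The pattern [CX3](=O)[OX2H0][#6] describes a carbonyl carbon bonded to an oxygen that is itself bonded to carbon (no H on that O) — an ester.
The closest candidate here is a carboxylic acid group (-C(=O)OH), but the singly-bonded O carries H (OX2H1, not H0). No other fragment satisfies the full query, so there is no match.

No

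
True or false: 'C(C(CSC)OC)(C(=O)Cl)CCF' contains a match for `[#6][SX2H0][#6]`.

True

The pattern [#6][SX2H0][#6] describes an aliphatic sulfur bridging two carbons with no H on the sulfur — a thioether.
The molecule carries a methylthio ether (-SCH3), whose atoms satisfy every constraint of the query, so the pattern matches.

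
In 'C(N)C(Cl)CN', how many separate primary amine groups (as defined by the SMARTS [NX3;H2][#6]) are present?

2

[NX3;H2][#6] is the SMARTS for a primary amine: a trivalent nitrogen with two H attached to carbon.
The molecule carries 2 separate instances of a primary amino group (-NH2) meeting every constraint; each maps to a distinct set of atoms, giving 2 matches.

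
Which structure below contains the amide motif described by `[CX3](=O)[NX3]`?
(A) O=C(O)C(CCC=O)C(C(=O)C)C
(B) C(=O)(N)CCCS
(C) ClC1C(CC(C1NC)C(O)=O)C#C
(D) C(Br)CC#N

[CX3](=O)[NX3] describes a carbonyl carbon bonded to a trivalent nitrogen (an amide).
(A) has a carboxylic acid group (-C(=O)OH) but the carbonyl is bonded to O, not to an NX3 nitrogen.
(B) contains a primary amide (-C(=O)NH2), which satisfies every atom and bond constraint.
(C) has a carboxylic acid group (-C(=O)OH) but the carbonyl is bonded to O, not to an NX3 nitrogen.
(D) has a nitrile (-C#N) but the nitrile N is NX1 (triple-bonded), not NX3.
So the answer is (B).

B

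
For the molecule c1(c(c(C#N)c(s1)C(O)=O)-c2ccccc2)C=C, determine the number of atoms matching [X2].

3

Check the 18 heavy atoms by environment: 1× s (aromatic, X2) → match; 10× c (aromatic, X3) → no; 3× C (X3) → no; 1× O (X1) → no; 1× O (X2) → match; 1× C (X2) → match; 1× N (X1) → no.
Summing the matching environments: 1 + 1 + 1 = 3 matching atoms.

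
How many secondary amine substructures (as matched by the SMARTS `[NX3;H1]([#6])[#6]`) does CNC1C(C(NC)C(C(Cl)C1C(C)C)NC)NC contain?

[NX3;H1]([#6])[#6] is the SMARTS for a secondary amine: a trivalent nitrogen with one H, bonded to two carbons.
The molecule carries 4 separate instances of an N-methylamino group (-NHCH3) meeting every constraint; each maps to a distinct set of atoms, giving 4 matches.

4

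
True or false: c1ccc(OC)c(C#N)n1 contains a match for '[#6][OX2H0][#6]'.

The pattern [#6][OX2H0][#6] describes an aliphatic oxygen bridging two carbons with no H on the oxygen — an ether.
The molecule carries a methoxy ether (-OCH3), whose atoms satisfy every constraint of the query, so the pattern matches.

True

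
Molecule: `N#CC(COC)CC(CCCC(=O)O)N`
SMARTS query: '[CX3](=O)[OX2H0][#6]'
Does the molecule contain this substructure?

No

The pattern [CX3](=O)[OX2H0][#6] describes a carbonyl carbon bonded to an oxygen that is itself bonded to carbon (no H on that O) — an ester.
The closest candidate here is a carboxylic acid group (-C(=O)OH), but the singly-bonded O carries H (OX2H1, not H0). No other fragment satisfies the full query, so there is no match.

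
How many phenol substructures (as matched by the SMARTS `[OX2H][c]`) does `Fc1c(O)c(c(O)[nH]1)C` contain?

2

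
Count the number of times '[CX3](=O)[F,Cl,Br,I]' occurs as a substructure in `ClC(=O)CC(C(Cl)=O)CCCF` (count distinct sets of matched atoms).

2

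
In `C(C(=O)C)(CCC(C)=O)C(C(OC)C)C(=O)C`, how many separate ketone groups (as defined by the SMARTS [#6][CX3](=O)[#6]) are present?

[#6][CX3](=O)[#6] is the SMARTS for a ketone: a carbonyl carbon (no H) flanked by two carbons.
The molecule carries 3 separate instances of an acetyl/ketone group (-C(=O)CH3) meeting every constraint; each maps to a distinct set of atoms, giving 3 matches.

3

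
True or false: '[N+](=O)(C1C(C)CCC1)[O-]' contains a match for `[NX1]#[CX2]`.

False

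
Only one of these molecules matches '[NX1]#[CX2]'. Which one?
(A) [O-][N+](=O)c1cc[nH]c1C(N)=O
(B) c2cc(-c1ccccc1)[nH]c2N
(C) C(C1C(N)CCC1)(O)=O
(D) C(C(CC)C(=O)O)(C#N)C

[NX1]#[CX2] describes a nitrogen triple-bonded to a two-connected carbon (a nitrile).
(A) has a primary amide (-C(=O)NH2) but the nitrogen is NX3, not NX1.
(B) has a primary amino group (-NH2) but the nitrogen is NX3 (three connections), not NX1 triple-bonded.
(C) has a primary amino group (-NH2) but the nitrogen is NX3 (three connections), not NX1 triple-bonded.
(D) contains a nitrile (-C#N), which satisfies every atom and bond constraint.
So the answer is (D).

D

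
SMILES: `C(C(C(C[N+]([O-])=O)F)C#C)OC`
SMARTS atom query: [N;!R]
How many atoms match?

1

The query [N;!R] means: aliphatic nitrogen not in a ring.
Check the 12 heavy atoms by environment: 7× C (acyclic) → no; 1× N (charge +1, acyclic) → match; 1× O (charge -1, acyclic) → no; 2× O (acyclic) → no; 1× F (acyclic) → no.
That gives 1 matching atom.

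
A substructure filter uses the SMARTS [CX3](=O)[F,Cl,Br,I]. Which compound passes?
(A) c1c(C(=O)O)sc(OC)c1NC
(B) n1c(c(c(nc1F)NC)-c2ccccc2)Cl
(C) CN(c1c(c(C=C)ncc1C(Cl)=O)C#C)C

[CX3](=O)[F,Cl,Br,I] describes a carbonyl carbon bonded to a halogen (an acyl halide).
(A) has a carboxylic acid group (-C(=O)OH) but the carbonyl is bonded to -OH, not to a halogen.
(B) has a chloro substituent but the Cl is not on a carbonyl carbon.
(C) contains an acyl chloride (-C(=O)Cl), which satisfies every atom and bond constraint.
So the answer is (C).

C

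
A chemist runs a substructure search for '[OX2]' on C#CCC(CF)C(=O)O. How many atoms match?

The query [OX2] means: aliphatic oxygen with two total connections — ether, hydroxyl, or ester single-bond O.
Check the 9 heavy atoms by environment: 3× C (X4) → no; 1× F (X1) → no; 1× C (X3) → no; 1× O (X1) → no; 1× O (X2) → match; 2× C (X2) → no.
That gives 1 matching atom.

1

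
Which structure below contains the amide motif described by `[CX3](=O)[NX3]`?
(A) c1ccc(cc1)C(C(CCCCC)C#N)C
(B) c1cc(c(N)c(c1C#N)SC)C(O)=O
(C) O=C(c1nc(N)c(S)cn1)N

[CX3](=O)[NX3] describes a carbonyl carbon bonded to a trivalent nitrogen (an amide).
(A) has a nitrile (-C#N) but the nitrile N is NX1 (triple-bonded), not NX3.
(B) has a primary amino group (-NH2) but the -NH2 is not attached to a carbonyl carbon.
(C) contains a primary amide (-C(=O)NH2), which satisfies every atom and bond constraint.
So the answer is (C).

C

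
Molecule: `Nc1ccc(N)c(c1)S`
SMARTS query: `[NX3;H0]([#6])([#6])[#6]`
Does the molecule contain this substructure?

No

The pattern [NX3;H0]([#6])([#6])[#6] describes a trivalent nitrogen with no H, bonded to three carbons — a tertiary amine.
The closest candidate here is a primary amino group (-NH2), but the nitrogen has H2, not H0 with three carbons. No other fragment satisfies the full query, so there is no match.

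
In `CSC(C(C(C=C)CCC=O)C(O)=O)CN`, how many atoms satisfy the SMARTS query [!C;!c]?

5

The query [!C;!c] means: neither aliphatic nor aromatic carbon — same as [!#6].
Check the 16 heavy atoms by environment: 11× C → no; 1× S → match; 1× N → match; 3× O → match.
Summing the matching environments: 1 + 1 + 3 = 5 matching atoms.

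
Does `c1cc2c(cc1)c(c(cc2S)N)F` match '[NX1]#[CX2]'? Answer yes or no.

The pattern [NX1]#[CX2] describes a nitrogen triple-bonded to a two-connected carbon — a nitrile.
The closest candidate here is a primary amino group (-NH2), but the nitrogen is NX3 (three connections), not NX1 triple-bonded. No other fragment satisfies the full query, so there is no match.

No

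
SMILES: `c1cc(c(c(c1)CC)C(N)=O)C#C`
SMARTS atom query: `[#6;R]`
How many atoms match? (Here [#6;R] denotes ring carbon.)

6

Check the 13 heavy atoms by environment: 6× c (aromatic, in 6-ring) → match; 5× C (acyclic) → no; 1× O (acyclic) → no; 1× N (acyclic) → no.
That gives 6 matching atoms.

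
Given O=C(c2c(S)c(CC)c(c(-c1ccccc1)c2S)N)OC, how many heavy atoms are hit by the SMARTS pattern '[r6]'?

The query [r6] means: r6 matches atoms in a six-membered ring.
Check the 21 heavy atoms by environment: 12× c (aromatic, in 6-ring) → match; 1× N (acyclic) → no; 2× S (acyclic) → no; 4× C (acyclic) → no; 2× O (acyclic) → no.
That gives 12 matching atoms.

12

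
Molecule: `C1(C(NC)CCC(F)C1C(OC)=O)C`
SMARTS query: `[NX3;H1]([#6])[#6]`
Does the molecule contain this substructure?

Yes

The pattern [NX3;H1]([#6])[#6] describes a trivalent nitrogen with one H, bonded to two carbons — a secondary amine.
The molecule carries an N-methylamino group (-NHCH3), whose atoms satisfy every constraint of the query, so the pattern matches.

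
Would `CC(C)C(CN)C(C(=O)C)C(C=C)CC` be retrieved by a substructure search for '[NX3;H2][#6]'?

The pattern [NX3;H2][#6] describes a trivalent nitrogen with two H attached to carbon — a primary amine.
The molecule carries a primary amino group (-NH2), whose atoms satisfy every constraint of the query, so the pattern matches.

Yes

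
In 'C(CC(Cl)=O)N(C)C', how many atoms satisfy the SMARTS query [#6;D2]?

2

The query [#6;D2] means: any carbon bonded to exactly two heavy atoms.
Check the 8 heavy atoms by environment: 2× C (D2) → match; 1× N (D3) → no; 2× C (D1) → no; 1× C (D3) → no; 1× O (D1) → no; 1× Cl (D1) → no.
That gives 2 matching atoms.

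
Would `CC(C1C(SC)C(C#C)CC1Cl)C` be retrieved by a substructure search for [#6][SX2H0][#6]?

The pattern [#6][SX2H0][#6] describes an aliphatic sulfur bridging two carbons with no H on the sulfur — a thioether.
The molecule carries a methylthio ether (-SCH3), whose atoms satisfy every constraint of the query, so the pattern matches.

Yes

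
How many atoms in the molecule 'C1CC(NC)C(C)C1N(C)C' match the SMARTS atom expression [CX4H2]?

2

The query [CX4H2] means: sp3 carbon (X4) with exactly two hydrogens.
Check the 11 heavy atoms by environment: 2× C (H2, X4) → match; 3× C (H1, X4) → no; 4× C (H3, X4) → no; 1× N (H1, X3) → no; 1× N (H0, X3) → no.
That gives 2 matching atoms.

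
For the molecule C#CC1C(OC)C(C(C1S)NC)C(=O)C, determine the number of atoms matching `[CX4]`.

8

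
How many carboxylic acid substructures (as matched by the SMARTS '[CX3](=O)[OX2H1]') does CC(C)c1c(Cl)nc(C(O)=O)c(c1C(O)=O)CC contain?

[CX3](=O)[OX2H1] is the SMARTS for a carboxylic acid: an sp2 carbon double-bonded to O and single-bonded to an -OH oxygen.
The molecule carries 2 separate instances of a carboxylic acid group (-C(=O)OH) meeting every constraint; each maps to a distinct set of atoms, giving 2 matches.

2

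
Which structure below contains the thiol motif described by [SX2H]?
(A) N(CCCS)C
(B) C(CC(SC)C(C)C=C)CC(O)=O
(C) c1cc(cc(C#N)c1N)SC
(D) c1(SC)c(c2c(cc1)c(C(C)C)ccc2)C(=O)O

[SX2H] describes an aliphatic sulfur with two connections, one being H (a thiol).
(A) contains a thiol (-SH), which satisfies every atom and bond constraint.
(B) has a methylthio ether (-SCH3) but the sulfur has H0 (bonded to two carbons), not H1.
(C) has a methylthio ether (-SCH3) but the sulfur has H0 (bonded to two carbons), not H1.
(D) has a methylthio ether (-SCH3) but the sulfur has H0 (bonded to two carbons), not H1.
So the answer is (A).

A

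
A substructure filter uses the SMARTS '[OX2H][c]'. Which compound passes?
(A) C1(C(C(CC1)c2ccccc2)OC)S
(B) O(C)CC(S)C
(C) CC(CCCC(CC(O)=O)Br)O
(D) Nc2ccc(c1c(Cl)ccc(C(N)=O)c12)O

D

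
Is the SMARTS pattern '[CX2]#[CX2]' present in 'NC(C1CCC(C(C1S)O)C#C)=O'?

Yes

The pattern [CX2]#[CX2] describes a carbon-carbon triple bond — an alkyne.
The molecule carries an ethynyl group (-C#CH), whose atoms satisfy every constraint of the query, so the pattern matches.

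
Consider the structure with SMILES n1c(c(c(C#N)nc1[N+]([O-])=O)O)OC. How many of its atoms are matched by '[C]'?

The query [C] means: uppercase C matches aliphatic (non-aromatic) carbon only.
Check the 14 heavy atoms by environment: 2× n (aromatic) → no; 4× c (aromatic) → no; 2× C → match; 1× N → no; 1× N (charge +1) → no; 1× O (charge -1) → no; 3× O → no.
That gives 2 matching atoms.

2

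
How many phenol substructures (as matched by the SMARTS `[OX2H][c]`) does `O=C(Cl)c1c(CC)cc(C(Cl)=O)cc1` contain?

[OX2H][c] is the SMARTS for a phenol: a hydroxyl oxygen attached to an aromatic carbon.
No fragment in the molecule satisfies every constraint, giving 0 matches.

0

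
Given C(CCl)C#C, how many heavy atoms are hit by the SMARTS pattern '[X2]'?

2

Check the 5 heavy atoms by environment: 2× C (X4) → no; 2× C (X2) → match; 1× Cl (X1) → no.
That gives 2 matching atoms.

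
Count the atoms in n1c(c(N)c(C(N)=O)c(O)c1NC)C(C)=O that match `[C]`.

The query [C] means: uppercase C matches aliphatic (non-aromatic) carbon only.
Check the 16 heavy atoms by environment: 1× n (aromatic) → no; 5× c (aromatic) → no; 3× N → no; 4× C → match; 3× O → no.
That gives 4 matching atoms.

4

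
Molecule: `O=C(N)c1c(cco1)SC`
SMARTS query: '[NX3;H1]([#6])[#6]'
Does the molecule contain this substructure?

The pattern [NX3;H1]([#6])[#6] describes a trivalent nitrogen with one H, bonded to two carbons — a secondary amine.
The closest candidate here is a primary amide (-C(=O)NH2), but the -C(=O)NH2 nitrogen has H2, not H1. No other fragment satisfies the full query, so there is no match.

No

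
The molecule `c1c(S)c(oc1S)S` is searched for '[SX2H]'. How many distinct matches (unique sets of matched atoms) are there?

3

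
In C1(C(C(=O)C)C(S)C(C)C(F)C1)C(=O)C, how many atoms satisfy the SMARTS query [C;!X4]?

2

The query [C;!X4] means: aliphatic carbon that does not have four total connections.
Check the 15 heavy atoms by environment: 9× C (X4) → no; 1× F (X1) → no; 2× C (X3) → match; 2× O (X1) → no; 1× S (X2) → no.
That gives 2 matching atoms.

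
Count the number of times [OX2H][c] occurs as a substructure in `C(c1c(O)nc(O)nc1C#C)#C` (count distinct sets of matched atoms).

2

[OX2H][c] is the SMARTS for a phenol: a hydroxyl oxygen attached to an aromatic carbon.
The molecule carries 2 separate instances of a hydroxyl group (-OH) meeting every constraint; each maps to a distinct set of atoms, giving 2 matches.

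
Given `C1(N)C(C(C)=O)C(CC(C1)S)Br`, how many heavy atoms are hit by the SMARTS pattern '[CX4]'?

7

Check the 12 heavy atoms by environment: 7× C (X4) → match; 1× C (X3) → no; 1× O (X1) → no; 1× S (X2) → no; 1× Br (X1) → no; 1× N (X3) → no.
That gives 7 matching atoms.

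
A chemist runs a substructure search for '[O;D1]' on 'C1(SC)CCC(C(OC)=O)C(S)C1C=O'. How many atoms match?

Check the 15 heavy atoms by environment: 3× C (D2) → no; 5× C (D3) → no; 2× O (D1) → match; 1× O (D2) → no; 2× C (D1) → no; 1× S (D1) → no; 1× S (D2) → no.
That gives 2 matching atoms.

2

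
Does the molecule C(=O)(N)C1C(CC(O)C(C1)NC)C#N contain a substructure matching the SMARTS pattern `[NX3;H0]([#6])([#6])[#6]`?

No

The pattern [NX3;H0]([#6])([#6])[#6] describes a trivalent nitrogen with no H, bonded to three carbons — a tertiary amine.
The closest candidate here is an N-methylamino group (-NHCH3), but the nitrogen still has one H (H1), not H0. No other fragment satisfies the full query, so there is no match.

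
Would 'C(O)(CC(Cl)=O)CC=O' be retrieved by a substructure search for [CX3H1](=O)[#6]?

Yes

The pattern [CX3H1](=O)[#6] describes an sp2 carbon with one H, double-bonded to O and single-bonded to carbon — an aldehyde.
The molecule carries an aldehyde (-CHO), whose atoms satisfy every constraint of the query, so the pattern matches.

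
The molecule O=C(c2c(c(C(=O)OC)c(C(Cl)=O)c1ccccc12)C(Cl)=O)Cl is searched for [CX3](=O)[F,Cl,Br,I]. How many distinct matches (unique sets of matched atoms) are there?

3

[CX3](=O)[F,Cl,Br,I] is the SMARTS for an acyl halide: a carbonyl carbon bonded to a halogen.
The molecule carries 3 separate instances of an acyl chloride (-C(=O)Cl) meeting every constraint; each maps to a distinct set of atoms, giving 3 matches.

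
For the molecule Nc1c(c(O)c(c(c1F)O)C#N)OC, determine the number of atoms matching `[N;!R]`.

Check the 14 heavy atoms by environment: 6× c (aromatic, in 6-ring) → no; 1× F (acyclic) → no; 3× O (acyclic) → no; 2× C (acyclic) → no; 2× N (acyclic) → match.
That gives 2 matching atoms.

2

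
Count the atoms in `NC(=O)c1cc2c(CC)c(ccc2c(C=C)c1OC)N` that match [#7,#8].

4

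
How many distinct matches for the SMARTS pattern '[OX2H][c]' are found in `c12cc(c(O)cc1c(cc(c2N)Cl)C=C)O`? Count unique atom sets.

[OX2H][c] is the SMARTS for a phenol: a hydroxyl oxygen attached to an aromatic carbon.
The molecule carries 2 separate instances of a hydroxyl group (-OH) meeting every constraint; each maps to a distinct set of atoms, giving 2 matches.

2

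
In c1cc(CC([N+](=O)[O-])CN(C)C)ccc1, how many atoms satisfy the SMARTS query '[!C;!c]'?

4

The query [!C;!c] means: neither aliphatic nor aromatic carbon — same as [!#6].
Check the 15 heavy atoms by environment: 5× C → no; 1× N → match; 6× c (aromatic) → no; 1× N (charge +1) → match; 1× O (charge -1) → match; 1× O → match.
Summing the matching environments: 1 + 1 + 1 + 1 = 4 matching atoms.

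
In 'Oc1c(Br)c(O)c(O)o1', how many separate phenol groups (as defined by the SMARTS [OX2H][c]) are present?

3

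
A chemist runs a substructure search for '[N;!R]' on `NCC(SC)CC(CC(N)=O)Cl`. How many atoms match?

The query [N;!R] means: aliphatic nitrogen not in a ring.
Check the 12 heavy atoms by environment: 7× C (acyclic) → no; 1× O (acyclic) → no; 2× N (acyclic) → match; 1× S (acyclic) → no; 1× Cl (acyclic) → no.
That gives 2 matching atoms.

2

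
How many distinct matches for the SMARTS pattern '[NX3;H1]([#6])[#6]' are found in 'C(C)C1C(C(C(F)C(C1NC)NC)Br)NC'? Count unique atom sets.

3

[NX3;H1]([#6])[#6] is the SMARTS for a secondary amine: a trivalent nitrogen with one H, bonded to two carbons.
The molecule carries 3 separate instances of an N-methylamino group (-NHCH3) meeting every constraint; each maps to a distinct set of atoms, giving 3 matches.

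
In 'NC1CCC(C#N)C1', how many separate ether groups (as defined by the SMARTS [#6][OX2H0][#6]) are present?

[#6][OX2H0][#6] is the SMARTS for an ether: an aliphatic oxygen bridging two carbons with no H on the oxygen.
No fragment in the molecule satisfies every constraint, giving 0 matches.

0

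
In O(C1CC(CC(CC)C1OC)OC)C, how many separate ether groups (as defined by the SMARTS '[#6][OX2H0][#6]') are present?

3

[#6][OX2H0][#6] is the SMARTS for an ether: an aliphatic oxygen bridging two carbons with no H on the oxygen.
The molecule carries 3 separate instances of a methoxy ether (-OCH3) meeting every constraint; each maps to a distinct set of atoms, giving 3 matches.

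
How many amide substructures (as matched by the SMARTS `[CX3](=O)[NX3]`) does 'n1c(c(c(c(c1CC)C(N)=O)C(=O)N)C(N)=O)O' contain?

[CX3](=O)[NX3] is the SMARTS for an amide: a carbonyl carbon bonded to a trivalent nitrogen.
The molecule carries 3 separate instances of a primary amide (-C(=O)NH2) meeting every constraint; each maps to a distinct set of atoms, giving 3 matches.

3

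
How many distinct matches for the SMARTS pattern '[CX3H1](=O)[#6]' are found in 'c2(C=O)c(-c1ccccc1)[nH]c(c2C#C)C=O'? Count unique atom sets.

2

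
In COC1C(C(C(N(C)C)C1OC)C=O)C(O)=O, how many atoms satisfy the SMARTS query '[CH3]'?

4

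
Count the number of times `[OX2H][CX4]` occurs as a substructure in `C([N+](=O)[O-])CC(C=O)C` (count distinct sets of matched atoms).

0

[OX2H][CX4] is the SMARTS for an aliphatic alcohol: a hydroxyl oxygen bound to an sp3 (X4) carbon.
No fragment in the molecule satisfies every constraint, giving 0 matches.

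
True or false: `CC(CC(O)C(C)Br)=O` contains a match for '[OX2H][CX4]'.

True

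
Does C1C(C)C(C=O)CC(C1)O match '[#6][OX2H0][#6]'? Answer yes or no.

No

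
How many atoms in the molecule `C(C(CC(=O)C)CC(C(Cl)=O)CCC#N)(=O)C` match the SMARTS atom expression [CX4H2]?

4

Check the 17 heavy atoms by environment: 4× C (H2, X4) → match; 2× C (H1, X4) → no; 1× C (H0, X2) → no; 1× N (H0, X1) → no; 3× C (H0, X3) → no; 3× O (H0, X1) → no; 1× Cl (H0, X1) → no; 2× C (H3, X4) → no.
That gives 4 matching atoms.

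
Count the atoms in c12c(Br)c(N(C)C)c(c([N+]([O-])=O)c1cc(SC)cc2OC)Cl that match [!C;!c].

The query [!C;!c] means: neither aliphatic nor aromatic carbon — same as [!#6].
Check the 22 heavy atoms by environment: 10× c (aromatic) → no; 1× Br → match; 1× N → match; 4× C → no; 1× S → match; 1× N (charge +1) → match; 1× O (charge -1) → match; 2× O → match; 1× Cl → match.
Summing the matching environments: 1 + 1 + 1 + 1 + 1 + 2 + 1 = 8 matching atoms.

8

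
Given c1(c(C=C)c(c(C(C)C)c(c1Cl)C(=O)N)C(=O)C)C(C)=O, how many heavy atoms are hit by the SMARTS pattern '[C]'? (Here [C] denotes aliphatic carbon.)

10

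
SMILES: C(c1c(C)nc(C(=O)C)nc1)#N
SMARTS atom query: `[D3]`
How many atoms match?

4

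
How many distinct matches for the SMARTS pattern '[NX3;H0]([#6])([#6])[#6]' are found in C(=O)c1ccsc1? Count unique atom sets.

[NX3;H0]([#6])([#6])[#6] is the SMARTS for a tertiary amine: a trivalent nitrogen with no H, bonded to three carbons.
No fragment in the molecule satisfies every constraint, giving 0 matches.

0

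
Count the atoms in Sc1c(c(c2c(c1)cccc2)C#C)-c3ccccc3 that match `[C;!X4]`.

2

The query [C;!X4] means: aliphatic carbon that does not have four total connections.
Check the 19 heavy atoms by environment: 16× c (aromatic, X3) → no; 2× C (X2) → match; 1× S (X2) → no.
That gives 2 matching atoms.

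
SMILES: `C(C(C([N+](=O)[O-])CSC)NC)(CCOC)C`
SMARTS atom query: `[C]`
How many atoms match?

The query [C] means: uppercase C matches aliphatic (non-aromatic) carbon only.
Check the 16 heavy atoms by environment: 10× C → match; 1× N → no; 1× N (charge +1) → no; 1× O (charge -1) → no; 2× O → no; 1× S → no.
That gives 10 matching atoms.

10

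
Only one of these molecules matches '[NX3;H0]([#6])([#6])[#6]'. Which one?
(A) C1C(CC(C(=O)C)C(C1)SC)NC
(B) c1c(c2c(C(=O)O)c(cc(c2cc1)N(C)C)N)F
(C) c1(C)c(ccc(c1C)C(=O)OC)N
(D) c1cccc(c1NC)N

B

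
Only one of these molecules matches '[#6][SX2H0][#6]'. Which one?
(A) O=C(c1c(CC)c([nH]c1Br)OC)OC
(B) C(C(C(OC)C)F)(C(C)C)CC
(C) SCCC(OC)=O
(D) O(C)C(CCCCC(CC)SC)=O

D

[#6][SX2H0][#6] describes an aliphatic sulfur bridging two carbons with no H on the sulfur (a thioether).
(A) has a methoxy ether (-OCH3) but the bridging atom is O, not S.
(B) has a methoxy ether (-OCH3) but the bridging atom is O, not S.
(C) has a thiol (-SH) but the sulfur has H1, not H0 bridging two carbons.
(D) contains a methylthio ether (-SCH3), which satisfies every atom and bond constraint.
So the answer is (D).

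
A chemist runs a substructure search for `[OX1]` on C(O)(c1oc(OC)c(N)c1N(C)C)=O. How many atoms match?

1

The query [OX1] means: aliphatic oxygen with one total connection — typically a carbonyl =O or an oxide.
Check the 14 heavy atoms by environment: 1× o (aromatic, X2) → no; 4× c (aromatic, X3) → no; 2× N (X3) → no; 2× O (X2) → no; 3× C (X4) → no; 1× C (X3) → no; 1× O (X1) → match.
That gives 1 matching atom.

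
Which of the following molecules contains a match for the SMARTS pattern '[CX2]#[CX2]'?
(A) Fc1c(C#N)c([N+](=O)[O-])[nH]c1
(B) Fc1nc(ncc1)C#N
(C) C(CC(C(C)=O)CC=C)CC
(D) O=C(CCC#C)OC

[CX2]#[CX2] describes a carbon-carbon triple bond (an alkyne).
(A) has a nitrile (-C#N) but the triple bond is C#N, not C#C.
(B) has a nitrile (-C#N) but the triple bond is C#N, not C#C.
(C) has a vinyl group (-CH=CH2) but the C=C is a double bond; both carbons are CX3, not CX2.
(D) contains an ethynyl group (-C#CH), which satisfies every atom and bond constraint.
So the answer is (D).

D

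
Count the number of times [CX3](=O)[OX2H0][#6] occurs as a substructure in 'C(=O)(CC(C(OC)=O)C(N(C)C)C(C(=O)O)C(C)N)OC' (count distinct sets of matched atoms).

2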